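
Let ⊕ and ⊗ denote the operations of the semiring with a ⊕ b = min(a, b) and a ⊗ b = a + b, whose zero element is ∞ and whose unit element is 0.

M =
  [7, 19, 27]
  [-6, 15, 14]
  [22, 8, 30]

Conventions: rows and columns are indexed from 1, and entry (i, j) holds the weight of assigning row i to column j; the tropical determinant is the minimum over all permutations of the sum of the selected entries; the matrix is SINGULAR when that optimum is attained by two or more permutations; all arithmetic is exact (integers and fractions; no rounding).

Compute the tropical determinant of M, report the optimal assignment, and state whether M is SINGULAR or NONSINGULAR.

σ = (1, 2, 3): 7 + 15 + 30 = 52
σ = (1, 3, 2): 7 + 14 + 8 = 29
σ = (2, 1, 3): 19 + (-6) + 30 = 43
σ = (2, 3, 1): 19 + 14 + 22 = 55
σ = (3, 1, 2): 27 + (-6) + 8 = 29
σ = (3, 2, 1): 27 + 15 + 22 = 64
Optimal value attained by: σ = (1, 3, 2).
Answer: det⊕(M) = 29; verdict: SINGULAR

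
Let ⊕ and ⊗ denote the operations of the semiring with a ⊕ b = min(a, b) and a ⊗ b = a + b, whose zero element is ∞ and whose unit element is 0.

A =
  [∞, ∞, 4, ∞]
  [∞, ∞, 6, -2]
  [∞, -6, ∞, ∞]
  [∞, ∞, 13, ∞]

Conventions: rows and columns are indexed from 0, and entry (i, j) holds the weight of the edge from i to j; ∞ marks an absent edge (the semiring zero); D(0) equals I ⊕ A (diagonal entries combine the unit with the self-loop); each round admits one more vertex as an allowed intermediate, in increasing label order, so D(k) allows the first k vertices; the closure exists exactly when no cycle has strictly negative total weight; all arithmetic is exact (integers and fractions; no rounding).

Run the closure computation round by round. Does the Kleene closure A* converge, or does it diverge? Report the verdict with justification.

D(0):
  [0, ∞, 4, ∞]
  [∞, 0, 6, -2]
  [∞, -6, 0, ∞]
  [∞, ∞, 13, 0]
D(1):
  [0, ∞, 4, ∞]
  [∞, 0, 6, -2]
  [∞, -6, 0, ∞]
  [∞, ∞, 13, 0]
D(2):
  [0, ∞, 4, ∞]
  [∞, 0, 6, -2]
  [∞, -6, 0, -8]
  [∞, ∞, 13, 0]
D(3):
  [0, -2, 4, -4]
  [∞, 0, 6, -2]
  [∞, -6, 0, -8]
  [∞, 7, 13, 0]
D(4):
  [0, -2, 4, -4]
  [∞, 0, 6, -2]
  [∞, -6, 0, -8]
  [∞, 7, 13, 0]
Key observation: every diagonal entry stays at the unit through all rounds, so no improving cycle exists.
Answer: CONVERGES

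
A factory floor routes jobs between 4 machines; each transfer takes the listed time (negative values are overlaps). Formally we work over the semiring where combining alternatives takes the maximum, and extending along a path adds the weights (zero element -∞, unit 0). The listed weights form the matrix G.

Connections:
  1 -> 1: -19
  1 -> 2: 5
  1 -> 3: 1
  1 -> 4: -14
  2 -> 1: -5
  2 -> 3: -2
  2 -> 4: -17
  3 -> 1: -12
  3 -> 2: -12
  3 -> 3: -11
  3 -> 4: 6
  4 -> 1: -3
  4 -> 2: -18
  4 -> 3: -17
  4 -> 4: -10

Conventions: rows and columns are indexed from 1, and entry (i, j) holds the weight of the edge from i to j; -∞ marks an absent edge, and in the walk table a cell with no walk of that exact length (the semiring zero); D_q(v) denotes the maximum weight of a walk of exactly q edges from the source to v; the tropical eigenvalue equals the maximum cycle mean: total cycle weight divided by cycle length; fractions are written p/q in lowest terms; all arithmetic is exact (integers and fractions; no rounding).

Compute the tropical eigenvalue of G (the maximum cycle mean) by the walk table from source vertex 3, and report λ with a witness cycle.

q=0: [-∞, -∞, 0, -∞]
q=1: [-12, -12, -11, 6]
q=2: [3, -7, -11, -4]
q=3: [-7, 8, 4, -5]
q=4: [3, -2, 6, 10]
Optimal cycle mean attained by: cycle 1->2->3->4->1, total 5 + (-2) + 6 + (-3), length 4.
Answer: λ = 3/2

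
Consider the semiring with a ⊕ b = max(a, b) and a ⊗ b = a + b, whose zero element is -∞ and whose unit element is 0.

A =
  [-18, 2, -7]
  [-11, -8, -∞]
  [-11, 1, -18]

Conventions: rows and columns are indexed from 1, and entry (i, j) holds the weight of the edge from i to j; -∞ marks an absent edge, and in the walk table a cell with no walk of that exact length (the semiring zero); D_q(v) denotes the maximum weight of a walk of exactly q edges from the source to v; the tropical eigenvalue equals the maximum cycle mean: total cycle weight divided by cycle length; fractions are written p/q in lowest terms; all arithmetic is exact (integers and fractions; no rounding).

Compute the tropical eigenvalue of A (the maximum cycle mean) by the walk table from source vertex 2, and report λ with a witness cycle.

q=0: [-∞, 0, -∞]
q=1: [-11, -8, -∞]
q=2: [-19, -9, -18]
q=3: [-20, -17, -26]
Optimal cycle mean attained by: cycle 1->2->1, total 2 + (-11), length 2.
Answer: λ = -9/2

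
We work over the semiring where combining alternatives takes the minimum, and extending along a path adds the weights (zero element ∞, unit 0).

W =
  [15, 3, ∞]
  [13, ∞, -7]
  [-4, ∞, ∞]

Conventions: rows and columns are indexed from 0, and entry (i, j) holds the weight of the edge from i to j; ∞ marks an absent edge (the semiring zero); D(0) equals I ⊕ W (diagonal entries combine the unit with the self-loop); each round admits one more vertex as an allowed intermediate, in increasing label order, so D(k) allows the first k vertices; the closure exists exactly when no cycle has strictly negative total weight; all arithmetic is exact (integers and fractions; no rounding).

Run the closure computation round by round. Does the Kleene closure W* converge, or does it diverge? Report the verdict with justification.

D(0):
  [0, 3, ∞]
  [13, 0, -7]
  [-4, ∞, 0]
D(1):
  [0, 3, ∞]
  [13, 0, -7]
  [-4, -1, 0]
Detection: at round 2, diagonal entry (2, 2) turns strictly negative.
Key observation: the cycle 2->0->1->2 has total weight (-4) + 3 + (-7), which is strictly negative.
Answer: DIVERGES — negative cycle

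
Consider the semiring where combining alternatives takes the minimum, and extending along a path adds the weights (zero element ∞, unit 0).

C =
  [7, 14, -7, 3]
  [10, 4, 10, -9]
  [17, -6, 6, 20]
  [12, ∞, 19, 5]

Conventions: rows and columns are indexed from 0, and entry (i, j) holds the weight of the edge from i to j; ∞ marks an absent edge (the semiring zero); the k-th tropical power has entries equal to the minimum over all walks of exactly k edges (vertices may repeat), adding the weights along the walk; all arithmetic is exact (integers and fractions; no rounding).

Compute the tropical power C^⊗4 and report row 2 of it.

C^⊗2:
  [10, -13, -1, 5]
  [3, 4, 3, -5]
  [4, -2, 4, -15]
  [17, 13, 5, 10]
C^⊗3:
  [-3, -9, -3, -22]
  [7, -3, -4, -5]
  [-3, -2, -3, -11]
  [22, -1, 10, 4]
C^⊗4:
  [-10, -9, -10, -18]
  [7, -10, 0, -12]
  [1, -9, -10, -11]
  [9, 3, 9, -10]
Answer: row 2 of C^⊗4 = [1, -9, -10, -11]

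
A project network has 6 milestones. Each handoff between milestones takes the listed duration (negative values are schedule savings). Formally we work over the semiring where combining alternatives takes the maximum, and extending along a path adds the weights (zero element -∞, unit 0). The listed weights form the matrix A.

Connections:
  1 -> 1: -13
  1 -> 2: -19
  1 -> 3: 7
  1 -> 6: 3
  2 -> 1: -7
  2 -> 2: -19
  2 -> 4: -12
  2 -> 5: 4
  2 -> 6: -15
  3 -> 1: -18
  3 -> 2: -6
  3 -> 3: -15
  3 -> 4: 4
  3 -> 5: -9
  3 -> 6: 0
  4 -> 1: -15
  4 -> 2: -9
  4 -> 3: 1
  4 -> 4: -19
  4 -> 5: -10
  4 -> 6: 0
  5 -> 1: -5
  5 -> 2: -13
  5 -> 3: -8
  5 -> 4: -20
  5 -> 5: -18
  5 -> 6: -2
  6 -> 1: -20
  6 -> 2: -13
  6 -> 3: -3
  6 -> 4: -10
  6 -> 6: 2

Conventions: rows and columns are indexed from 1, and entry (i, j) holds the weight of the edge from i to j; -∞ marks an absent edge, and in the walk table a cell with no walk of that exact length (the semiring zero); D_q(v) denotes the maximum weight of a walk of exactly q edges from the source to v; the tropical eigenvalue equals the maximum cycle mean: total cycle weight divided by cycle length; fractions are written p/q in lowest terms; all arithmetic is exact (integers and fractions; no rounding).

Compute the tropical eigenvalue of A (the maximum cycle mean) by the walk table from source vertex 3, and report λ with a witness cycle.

q=0: [-∞, -∞, 0, -∞, -∞, -∞]
q=1: [-18, -6, -15, 4, -9, 0]
q=2: [-11, -5, 5, -10, -2, 4]
q=3: [-7, -1, 1, 9, -1, 6]
q=4: [-6, 0, 10, 5, 3, 9]
q=5: [-2, 4, 6, 14, 4, 11]
q=6: [-1, 5, 15, 10, 8, 14]
Optimal cycle mean attained by: cycle 3->4->3, total 4 + 1, length 2.
Answer: λ = 5/2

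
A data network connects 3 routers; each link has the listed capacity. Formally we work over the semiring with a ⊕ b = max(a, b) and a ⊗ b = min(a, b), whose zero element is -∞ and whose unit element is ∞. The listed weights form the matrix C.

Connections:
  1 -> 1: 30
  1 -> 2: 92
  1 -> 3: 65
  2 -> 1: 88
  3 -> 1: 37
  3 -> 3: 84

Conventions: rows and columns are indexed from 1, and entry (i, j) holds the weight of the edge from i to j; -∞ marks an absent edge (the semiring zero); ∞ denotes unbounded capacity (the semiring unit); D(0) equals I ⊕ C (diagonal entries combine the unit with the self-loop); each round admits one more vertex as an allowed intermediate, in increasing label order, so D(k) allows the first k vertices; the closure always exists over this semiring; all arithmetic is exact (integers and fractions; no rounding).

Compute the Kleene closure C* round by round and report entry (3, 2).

D(0):
  [∞, 92, 65]
  [88, ∞, -∞]
  [37, -∞, ∞]
D(1):
  [∞, 92, 65]
  [88, ∞, 65]
  [37, 37, ∞]
D(2):
  [∞, 92, 65]
  [88, ∞, 65]
  [37, 37, ∞]
D(3):
  [∞, 92, 65]
  [88, ∞, 65]
  [37, 37, ∞]
Answer: C*[3][2] = 37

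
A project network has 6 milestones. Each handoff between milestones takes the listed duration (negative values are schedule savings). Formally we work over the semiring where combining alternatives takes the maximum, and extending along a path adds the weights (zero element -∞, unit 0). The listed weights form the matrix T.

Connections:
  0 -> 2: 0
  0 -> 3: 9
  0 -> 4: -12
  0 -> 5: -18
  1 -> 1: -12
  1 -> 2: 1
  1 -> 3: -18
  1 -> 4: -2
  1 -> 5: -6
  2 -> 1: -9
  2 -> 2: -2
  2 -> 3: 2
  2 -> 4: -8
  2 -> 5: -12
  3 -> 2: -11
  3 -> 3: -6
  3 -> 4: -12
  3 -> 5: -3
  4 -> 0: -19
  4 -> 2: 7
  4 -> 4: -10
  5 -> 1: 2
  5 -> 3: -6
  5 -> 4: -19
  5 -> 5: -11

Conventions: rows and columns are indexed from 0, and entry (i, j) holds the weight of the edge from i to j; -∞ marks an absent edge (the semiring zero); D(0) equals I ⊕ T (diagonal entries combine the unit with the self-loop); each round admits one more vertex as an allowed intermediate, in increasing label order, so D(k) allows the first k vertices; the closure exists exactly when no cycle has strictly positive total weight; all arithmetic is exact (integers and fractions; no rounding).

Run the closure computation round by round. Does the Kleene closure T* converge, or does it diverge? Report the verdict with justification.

D(0):
  [0, -∞, 0, 9, -12, -18]
  [-∞, 0, 1, -18, -2, -6]
  [-∞, -9, 0, 2, -8, -12]
  [-∞, -∞, -11, 0, -12, -3]
  [-19, -∞, 7, -∞, 0, -∞]
  [-∞, 2, -∞, -6, -19, 0]
D(1):
  [0, -∞, 0, 9, -12, -18]
  [-∞, 0, 1, -18, -2, -6]
  [-∞, -9, 0, 2, -8, -12]
  [-∞, -∞, -11, 0, -12, -3]
  [-19, -∞, 7, -10, 0, -37]
  [-∞, 2, -∞, -6, -19, 0]
D(2):
  [0, -∞, 0, 9, -12, -18]
  [-∞, 0, 1, -18, -2, -6]
  [-∞, -9, 0, 2, -8, -12]
  [-∞, -∞, -11, 0, -12, -3]
  [-19, -∞, 7, -10, 0, -37]
  [-∞, 2, 3, -6, 0, 0]
D(3):
  [0, -9, 0, 9, -8, -12]
  [-∞, 0, 1, 3, -2, -6]
  [-∞, -9, 0, 2, -8, -12]
  [-∞, -20, -11, 0, -12, -3]
  [-19, -2, 7, 9, 0, -5]
  [-∞, 2, 3, 5, 0, 0]
Detection: at round 4, diagonal entry (5, 5) turns strictly positive.
Key observation: the cycle 5->1->2->3->5 has total weight 2 + 1 + 2 + (-3), which is strictly positive.
Answer: DIVERGES — positive cycle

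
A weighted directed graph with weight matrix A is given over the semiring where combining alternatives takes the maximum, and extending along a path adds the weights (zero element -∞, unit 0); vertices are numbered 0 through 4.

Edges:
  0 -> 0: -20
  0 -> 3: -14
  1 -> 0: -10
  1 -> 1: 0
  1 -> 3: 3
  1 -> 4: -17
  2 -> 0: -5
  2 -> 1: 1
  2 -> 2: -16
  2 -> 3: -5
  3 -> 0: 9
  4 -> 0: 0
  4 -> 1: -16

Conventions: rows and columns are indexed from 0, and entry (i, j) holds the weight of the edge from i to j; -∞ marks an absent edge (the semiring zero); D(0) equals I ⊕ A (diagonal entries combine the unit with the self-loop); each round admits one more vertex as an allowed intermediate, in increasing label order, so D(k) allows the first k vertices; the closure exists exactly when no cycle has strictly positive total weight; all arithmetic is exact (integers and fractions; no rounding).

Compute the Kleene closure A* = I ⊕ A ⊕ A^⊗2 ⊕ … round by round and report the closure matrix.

D(0):
  [0, -∞, -∞, -14, -∞]
  [-10, 0, -∞, 3, -17]
  [-5, 1, 0, -5, -∞]
  [9, -∞, -∞, 0, -∞]
  [0, -16, -∞, -∞, 0]
D(1):
  [0, -∞, -∞, -14, -∞]
  [-10, 0, -∞, 3, -17]
  [-5, 1, 0, -5, -∞]
  [9, -∞, -∞, 0, -∞]
  [0, -16, -∞, -14, 0]
D(2):
  [0, -∞, -∞, -14, -∞]
  [-10, 0, -∞, 3, -17]
  [-5, 1, 0, 4, -16]
  [9, -∞, -∞, 0, -∞]
  [0, -16, -∞, -13, 0]
D(3):
  [0, -∞, -∞, -14, -∞]
  [-10, 0, -∞, 3, -17]
  [-5, 1, 0, 4, -16]
  [9, -∞, -∞, 0, -∞]
  [0, -16, -∞, -13, 0]
D(4):
  [0, -∞, -∞, -14, -∞]
  [12, 0, -∞, 3, -17]
  [13, 1, 0, 4, -16]
  [9, -∞, -∞, 0, -∞]
  [0, -16, -∞, -13, 0]
D(5):
  [0, -∞, -∞, -14, -∞]
  [12, 0, -∞, 3, -17]
  [13, 1, 0, 4, -16]
  [9, -∞, -∞, 0, -∞]
  [0, -16, -∞, -13, 0]
Answer: A* = [[0, -∞, -∞, -14, -∞], [12, 0, -∞, 3, -17], [13, 1, 0, 4, -16], [9, -∞, -∞, 0, -∞], [0, -16, -∞, -13, 0]]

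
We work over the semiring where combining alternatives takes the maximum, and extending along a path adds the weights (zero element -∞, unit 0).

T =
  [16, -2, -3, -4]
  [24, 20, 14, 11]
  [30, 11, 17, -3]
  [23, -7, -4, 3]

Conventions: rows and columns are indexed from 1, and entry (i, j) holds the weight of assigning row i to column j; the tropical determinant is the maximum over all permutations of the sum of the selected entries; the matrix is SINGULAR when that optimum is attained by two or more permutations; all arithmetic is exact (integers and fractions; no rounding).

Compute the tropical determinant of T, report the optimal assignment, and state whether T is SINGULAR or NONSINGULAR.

σ = (1, 2, 3, 4): 16 + 20 + 17 + 3 = 56
σ = (1, 2, 4, 3): 16 + 20 + (-3) + (-4) = 29
σ = (1, 3, 2, 4): 16 + 14 + 11 + 3 = 44
σ = (1, 3, 4, 2): 16 + 14 + (-3) + (-7) = 20
σ = (1, 4, 2, 3): 16 + 11 + 11 + (-4) = 34
σ = (1, 4, 3, 2): 16 + 11 + 17 + (-7) = 37
σ = (2, 1, 3, 4): (-2) + 24 + 17 + 3 = 42
σ = (2, 1, 4, 3): (-2) + 24 + (-3) + (-4) = 15
σ = (2, 3, 1, 4): (-2) + 14 + 30 + 3 = 45
σ = (2, 3, 4, 1): (-2) + 14 + (-3) + 23 = 32
σ = (2, 4, 1, 3): (-2) + 11 + 30 + (-4) = 35
σ = (2, 4, 3, 1): (-2) + 11 + 17 + 23 = 49
σ = (3, 1, 2, 4): (-3) + 24 + 11 + 3 = 35
σ = (3, 1, 4, 2): (-3) + 24 + (-3) + (-7) = 11
σ = (3, 2, 1, 4): (-3) + 20 + 30 + 3 = 50
σ = (3, 2, 4, 1): (-3) + 20 + (-3) + 23 = 37
σ = (3, 4, 1, 2): (-3) + 11 + 30 + (-7) = 31
σ = (3, 4, 2, 1): (-3) + 11 + 11 + 23 = 42
σ = (4, 1, 2, 3): (-4) + 24 + 11 + (-4) = 27
σ = (4, 1, 3, 2): (-4) + 24 + 17 + (-7) = 30
σ = (4, 2, 1, 3): (-4) + 20 + 30 + (-4) = 42
σ = (4, 2, 3, 1): (-4) + 20 + 17 + 23 = 56
σ = (4, 3, 1, 2): (-4) + 14 + 30 + (-7) = 33
σ = (4, 3, 2, 1): (-4) + 14 + 11 + 23 = 44
Optimal value attained by: σ = (1, 2, 3, 4).
Answer: det⊕(T) = 56; verdict: SINGULAR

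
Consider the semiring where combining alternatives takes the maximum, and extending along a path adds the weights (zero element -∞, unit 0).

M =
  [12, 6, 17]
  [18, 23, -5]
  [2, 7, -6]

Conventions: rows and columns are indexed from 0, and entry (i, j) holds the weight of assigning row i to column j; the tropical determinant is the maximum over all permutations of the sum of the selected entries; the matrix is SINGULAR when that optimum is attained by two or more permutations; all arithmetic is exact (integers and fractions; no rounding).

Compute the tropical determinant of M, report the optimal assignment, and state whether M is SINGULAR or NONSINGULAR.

σ = (0, 1, 2): 12 + 23 + (-6) = 29
σ = (0, 2, 1): 12 + (-5) + 7 = 14
σ = (1, 0, 2): 6 + 18 + (-6) = 18
σ = (1, 2, 0): 6 + (-5) + 2 = 3
σ = (2, 0, 1): 17 + 18 + 7 = 42
σ = (2, 1, 0): 17 + 23 + 2 = 42
Optimal value attained by: σ = (2, 0, 1).
Answer: det⊕(M) = 42; verdict: SINGULAR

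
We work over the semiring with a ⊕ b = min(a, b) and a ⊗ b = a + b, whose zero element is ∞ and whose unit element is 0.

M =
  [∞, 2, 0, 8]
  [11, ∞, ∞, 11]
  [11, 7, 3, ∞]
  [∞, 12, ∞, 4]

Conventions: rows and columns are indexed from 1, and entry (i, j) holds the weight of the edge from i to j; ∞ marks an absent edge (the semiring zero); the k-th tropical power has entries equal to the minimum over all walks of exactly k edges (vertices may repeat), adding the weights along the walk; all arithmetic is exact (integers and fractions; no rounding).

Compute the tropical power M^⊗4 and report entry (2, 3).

M^⊗2:
  [11, 7, 3, 12]
  [∞, 13, 11, 15]
  [14, 10, 6, 18]
  [23, 16, ∞, 8]
M^⊗3:
  [14, 10, 6, 16]
  [22, 18, 14, 19]
  [17, 13, 9, 21]
  [27, 20, 23, 12]
M^⊗4:
  [17, 13, 9, 20]
  [25, 21, 17, 23]
  [20, 16, 12, 24]
  [31, 24, 26, 16]
Key observation: the optimum is the walk 2->1->3->3->3, with weight 11 + 0 + 3 + 3 = 17.
Optimal value attained by: walk 2->1->3->3->3.
Answer: (M^⊗4)[2][3] = 17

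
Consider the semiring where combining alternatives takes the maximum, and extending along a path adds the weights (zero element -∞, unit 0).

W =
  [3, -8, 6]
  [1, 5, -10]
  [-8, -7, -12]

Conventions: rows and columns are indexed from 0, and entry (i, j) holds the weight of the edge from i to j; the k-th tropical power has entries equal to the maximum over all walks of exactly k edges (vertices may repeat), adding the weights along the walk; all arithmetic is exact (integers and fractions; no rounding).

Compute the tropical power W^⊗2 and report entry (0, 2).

W^⊗2:
  [6, -1, 9]
  [6, 10, 7]
  [-5, -2, -2]
Key observation: the optimum is the walk 0->0->2, with weight 3 + 6 = 9.
Optimal value attained by: walk 0->0->2.
Answer: (W^⊗2)[0][2] = 9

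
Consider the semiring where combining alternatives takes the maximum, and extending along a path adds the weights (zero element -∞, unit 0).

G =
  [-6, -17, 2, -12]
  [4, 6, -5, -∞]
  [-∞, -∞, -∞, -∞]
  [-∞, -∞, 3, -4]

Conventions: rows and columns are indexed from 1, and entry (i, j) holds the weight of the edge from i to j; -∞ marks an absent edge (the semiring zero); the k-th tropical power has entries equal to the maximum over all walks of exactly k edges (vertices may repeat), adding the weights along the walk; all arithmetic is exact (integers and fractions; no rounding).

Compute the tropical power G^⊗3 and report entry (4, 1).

G^⊗2:
  [-12, -11, -4, -16]
  [10, 12, 6, -8]
  [-∞, -∞, -∞, -∞]
  [-∞, -∞, -1, -8]
G^⊗3:
  [-7, -5, -10, -20]
  [16, 18, 12, -2]
  [-∞, -∞, -∞, -∞]
  [-∞, -∞, -5, -12]
Key observation: no walk of exactly 3 edges connects these vertices, so the entry is the semiring zero.
Answer: (G^⊗3)[4][1] = -∞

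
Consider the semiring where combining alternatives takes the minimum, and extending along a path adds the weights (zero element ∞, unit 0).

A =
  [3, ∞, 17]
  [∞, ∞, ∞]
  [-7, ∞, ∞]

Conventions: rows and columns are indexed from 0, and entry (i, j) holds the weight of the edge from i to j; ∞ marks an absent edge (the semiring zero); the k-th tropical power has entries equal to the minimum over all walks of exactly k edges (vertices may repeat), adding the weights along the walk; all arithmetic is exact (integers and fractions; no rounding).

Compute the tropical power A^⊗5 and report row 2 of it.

A^⊗2:
  [6, ∞, 20]
  [∞, ∞, ∞]
  [-4, ∞, 10]
A^⊗3:
  [9, ∞, 23]
  [∞, ∞, ∞]
  [-1, ∞, 13]
A^⊗4:
  [12, ∞, 26]
  [∞, ∞, ∞]
  [2, ∞, 16]
A^⊗5:
  [15, ∞, 29]
  [∞, ∞, ∞]
  [5, ∞, 19]
Answer: row 2 of A^⊗5 = [5, ∞, 19]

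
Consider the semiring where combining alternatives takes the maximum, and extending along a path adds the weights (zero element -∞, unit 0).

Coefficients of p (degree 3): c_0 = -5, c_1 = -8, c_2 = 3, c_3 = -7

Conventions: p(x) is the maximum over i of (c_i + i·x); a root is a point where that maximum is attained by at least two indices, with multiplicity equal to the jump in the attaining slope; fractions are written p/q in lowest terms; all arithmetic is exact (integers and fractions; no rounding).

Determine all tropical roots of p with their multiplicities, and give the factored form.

hull edge (i=0, c=-5) to (i=2, c=3): slope 4, span 2
hull edge (i=2, c=3) to (i=3, c=-7): slope -10, span 1
Factored form: p(x) = -7 ⊗ (x ⊕ (-4)) ⊗ (x ⊕ (-4)) ⊗ (x ⊕ 10)
Answer: roots = -4 (mult 2), 10 (mult 1)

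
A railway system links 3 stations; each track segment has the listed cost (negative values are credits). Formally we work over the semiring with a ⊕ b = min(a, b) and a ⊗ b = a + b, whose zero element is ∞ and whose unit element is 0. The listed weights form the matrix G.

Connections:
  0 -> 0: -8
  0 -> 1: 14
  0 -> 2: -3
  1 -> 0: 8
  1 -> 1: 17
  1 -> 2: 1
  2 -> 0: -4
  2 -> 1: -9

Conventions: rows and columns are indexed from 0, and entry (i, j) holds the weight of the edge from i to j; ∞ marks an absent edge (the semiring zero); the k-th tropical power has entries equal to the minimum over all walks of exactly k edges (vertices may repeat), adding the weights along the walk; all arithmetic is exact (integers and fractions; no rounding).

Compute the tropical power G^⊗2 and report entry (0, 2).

G^⊗2:
  [-16, -12, -11]
  [-3, -8, 5]
  [-12, 8, -8]
Key observation: the optimum is the walk 0->0->2, with weight (-8) + (-3) = -11.
Optimal value attained by: walk 0->0->2.
Answer: (G^⊗2)[0][2] = -11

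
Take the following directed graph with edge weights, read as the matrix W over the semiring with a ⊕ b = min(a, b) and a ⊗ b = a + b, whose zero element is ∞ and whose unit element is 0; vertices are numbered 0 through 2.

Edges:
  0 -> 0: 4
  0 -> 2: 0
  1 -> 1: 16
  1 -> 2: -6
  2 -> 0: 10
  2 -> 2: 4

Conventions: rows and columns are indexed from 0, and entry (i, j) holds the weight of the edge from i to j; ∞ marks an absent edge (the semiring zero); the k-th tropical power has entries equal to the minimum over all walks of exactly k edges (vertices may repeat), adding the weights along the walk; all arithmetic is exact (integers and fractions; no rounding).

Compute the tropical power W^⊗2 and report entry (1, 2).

W^⊗2:
  [8, ∞, 4]
  [4, 32, -2]
  [14, ∞, 8]
Key observation: the optimum is the walk 1->2->2, with weight (-6) + 4 = -2.
Optimal value attained by: walk 1->2->2.
Answer: (W^⊗2)[1][2] = -2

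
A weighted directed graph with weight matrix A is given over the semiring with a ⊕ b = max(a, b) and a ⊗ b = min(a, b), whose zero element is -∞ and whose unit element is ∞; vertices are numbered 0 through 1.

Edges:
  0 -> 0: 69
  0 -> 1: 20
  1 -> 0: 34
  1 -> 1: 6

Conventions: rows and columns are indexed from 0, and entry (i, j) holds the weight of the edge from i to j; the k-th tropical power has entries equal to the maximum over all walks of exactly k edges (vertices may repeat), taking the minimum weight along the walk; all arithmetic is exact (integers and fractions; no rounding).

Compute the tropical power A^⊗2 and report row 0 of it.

A^⊗2:
  [69, 20]
  [34, 20]
Answer: row 0 of A^⊗2 = [69, 20]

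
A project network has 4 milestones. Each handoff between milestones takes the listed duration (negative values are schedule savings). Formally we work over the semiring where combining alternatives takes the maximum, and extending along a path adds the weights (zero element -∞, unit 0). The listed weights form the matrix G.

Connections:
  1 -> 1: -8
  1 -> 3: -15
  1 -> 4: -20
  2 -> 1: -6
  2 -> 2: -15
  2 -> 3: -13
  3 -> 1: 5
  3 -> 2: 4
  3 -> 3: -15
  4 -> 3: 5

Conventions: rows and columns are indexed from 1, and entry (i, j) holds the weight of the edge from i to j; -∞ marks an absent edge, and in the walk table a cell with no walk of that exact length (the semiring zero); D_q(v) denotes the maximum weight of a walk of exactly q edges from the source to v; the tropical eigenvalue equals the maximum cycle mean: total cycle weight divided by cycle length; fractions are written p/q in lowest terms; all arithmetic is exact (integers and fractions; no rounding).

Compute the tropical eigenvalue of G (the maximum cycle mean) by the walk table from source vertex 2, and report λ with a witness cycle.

q=0: [-∞, 0, -∞, -∞]
q=1: [-6, -15, -13, -∞]
q=2: [-8, -9, -21, -26]
q=3: [-15, -17, -21, -28]
q=4: [-16, -17, -23, -35]
Optimal cycle mean attained by: cycle 1->4->3->1, total (-20) + 5 + 5, length 3.
Answer: λ = -10/3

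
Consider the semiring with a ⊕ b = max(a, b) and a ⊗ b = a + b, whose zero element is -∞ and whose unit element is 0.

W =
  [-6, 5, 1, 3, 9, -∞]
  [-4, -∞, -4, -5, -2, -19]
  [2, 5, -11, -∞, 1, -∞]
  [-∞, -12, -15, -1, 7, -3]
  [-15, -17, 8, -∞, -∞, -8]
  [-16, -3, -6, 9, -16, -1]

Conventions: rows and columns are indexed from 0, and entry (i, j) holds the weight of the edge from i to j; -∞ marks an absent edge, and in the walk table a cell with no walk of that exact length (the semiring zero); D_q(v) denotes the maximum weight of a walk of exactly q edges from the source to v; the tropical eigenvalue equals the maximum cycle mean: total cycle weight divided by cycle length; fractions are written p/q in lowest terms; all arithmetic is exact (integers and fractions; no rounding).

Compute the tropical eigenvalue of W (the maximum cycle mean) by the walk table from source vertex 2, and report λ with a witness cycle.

q=0: [-∞, -∞, 0, -∞, -∞, -∞]
q=1: [2, 5, -11, -∞, 1, -∞]
q=2: [1, 7, 9, 5, 11, -7]
q=3: [11, 14, 19, 4, 12, 3]
q=4: [21, 24, 20, 14, 20, 4]
q=5: [22, 26, 28, 24, 30, 12]
q=6: [30, 33, 38, 25, 31, 22]
Optimal cycle mean attained by: cycle 0->4->2->0, total 9 + 8 + 2, length 3.
Answer: λ = 19/3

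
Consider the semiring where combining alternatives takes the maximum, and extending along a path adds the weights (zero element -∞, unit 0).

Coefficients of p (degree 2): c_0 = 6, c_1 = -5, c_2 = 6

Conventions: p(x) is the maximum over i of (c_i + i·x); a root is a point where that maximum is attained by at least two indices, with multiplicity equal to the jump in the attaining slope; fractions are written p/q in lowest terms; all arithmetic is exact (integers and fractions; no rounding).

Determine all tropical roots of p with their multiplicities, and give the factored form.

hull edge (i=0, c=6) to (i=2, c=6): slope 0, span 2
Factored form: p(x) = 6 ⊗ (x ⊕ 0) ⊗ (x ⊕ 0)
Answer: roots = 0 (mult 2)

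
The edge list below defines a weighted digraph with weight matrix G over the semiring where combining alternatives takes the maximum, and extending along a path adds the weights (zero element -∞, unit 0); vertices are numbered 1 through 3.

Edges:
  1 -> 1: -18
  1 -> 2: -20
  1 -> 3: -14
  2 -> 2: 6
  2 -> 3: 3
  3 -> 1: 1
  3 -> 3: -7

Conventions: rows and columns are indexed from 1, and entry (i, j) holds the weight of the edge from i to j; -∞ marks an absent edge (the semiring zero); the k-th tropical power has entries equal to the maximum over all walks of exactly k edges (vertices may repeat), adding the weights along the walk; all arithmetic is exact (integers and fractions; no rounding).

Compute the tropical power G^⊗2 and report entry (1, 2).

G^⊗2:
  [-13, -14, -17]
  [4, 12, 9]
  [-6, -19, -13]
Key observation: the optimum is the walk 1->2->2, with weight (-20) + 6 = -14.
Optimal value attained by: walk 1->2->2.
Answer: (G^⊗2)[1][2] = -14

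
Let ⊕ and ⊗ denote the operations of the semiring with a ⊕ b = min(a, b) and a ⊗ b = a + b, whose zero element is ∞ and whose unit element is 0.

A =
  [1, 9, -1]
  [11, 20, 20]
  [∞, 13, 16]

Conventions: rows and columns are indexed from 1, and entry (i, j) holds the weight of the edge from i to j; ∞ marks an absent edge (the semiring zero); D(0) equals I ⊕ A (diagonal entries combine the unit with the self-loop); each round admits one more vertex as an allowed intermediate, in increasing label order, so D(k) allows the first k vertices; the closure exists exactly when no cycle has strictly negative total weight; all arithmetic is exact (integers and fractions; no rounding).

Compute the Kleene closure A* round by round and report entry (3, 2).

D(0):
  [0, 9, -1]
  [11, 0, 20]
  [∞, 13, 0]
D(1):
  [0, 9, -1]
  [11, 0, 10]
  [∞, 13, 0]
D(2):
  [0, 9, -1]
  [11, 0, 10]
  [24, 13, 0]
D(3):
  [0, 9, -1]
  [11, 0, 10]
  [24, 13, 0]
Answer: A*[3][2] = 13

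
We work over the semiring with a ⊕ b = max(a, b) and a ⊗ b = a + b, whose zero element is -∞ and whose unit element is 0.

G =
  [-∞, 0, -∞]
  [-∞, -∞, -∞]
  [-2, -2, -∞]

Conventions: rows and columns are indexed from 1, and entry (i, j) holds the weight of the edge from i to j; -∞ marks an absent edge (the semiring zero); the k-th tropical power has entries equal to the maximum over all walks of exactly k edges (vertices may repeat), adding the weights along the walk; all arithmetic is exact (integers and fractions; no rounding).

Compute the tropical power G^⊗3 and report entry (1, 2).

G^⊗2:
  [-∞, -∞, -∞]
  [-∞, -∞, -∞]
  [-∞, -2, -∞]
G^⊗3:
  [-∞, -∞, -∞]
  [-∞, -∞, -∞]
  [-∞, -∞, -∞]
Key observation: no walk of exactly 3 edges connects these vertices, so the entry is the semiring zero.
Answer: (G^⊗3)[1][2] = -∞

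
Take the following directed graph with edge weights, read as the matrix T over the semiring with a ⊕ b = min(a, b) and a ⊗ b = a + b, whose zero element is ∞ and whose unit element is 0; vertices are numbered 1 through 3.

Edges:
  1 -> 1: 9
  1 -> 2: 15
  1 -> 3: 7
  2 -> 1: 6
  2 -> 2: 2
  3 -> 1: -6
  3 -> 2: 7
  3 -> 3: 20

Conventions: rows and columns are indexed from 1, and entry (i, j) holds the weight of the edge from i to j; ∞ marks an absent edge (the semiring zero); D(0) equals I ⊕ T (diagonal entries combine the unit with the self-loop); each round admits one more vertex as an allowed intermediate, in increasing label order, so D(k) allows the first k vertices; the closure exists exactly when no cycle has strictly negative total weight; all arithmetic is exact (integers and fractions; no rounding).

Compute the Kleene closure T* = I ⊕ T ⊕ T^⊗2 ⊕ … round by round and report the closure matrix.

D(0):
  [0, 15, 7]
  [6, 0, ∞]
  [-6, 7, 0]
D(1):
  [0, 15, 7]
  [6, 0, 13]
  [-6, 7, 0]
D(2):
  [0, 15, 7]
  [6, 0, 13]
  [-6, 7, 0]
D(3):
  [0, 14, 7]
  [6, 0, 13]
  [-6, 7, 0]
Answer: T* = [[0, 14, 7], [6, 0, 13], [-6, 7, 0]]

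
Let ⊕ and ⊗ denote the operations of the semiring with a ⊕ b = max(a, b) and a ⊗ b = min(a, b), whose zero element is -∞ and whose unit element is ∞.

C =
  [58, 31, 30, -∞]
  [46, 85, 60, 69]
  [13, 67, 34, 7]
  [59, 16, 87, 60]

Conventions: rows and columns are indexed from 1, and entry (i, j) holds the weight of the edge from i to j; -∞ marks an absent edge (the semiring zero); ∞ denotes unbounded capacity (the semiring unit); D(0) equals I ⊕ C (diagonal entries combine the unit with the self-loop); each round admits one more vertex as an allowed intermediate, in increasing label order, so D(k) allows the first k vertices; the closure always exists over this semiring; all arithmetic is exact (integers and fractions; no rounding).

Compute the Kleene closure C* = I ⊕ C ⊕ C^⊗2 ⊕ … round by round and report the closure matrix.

D(0):
  [∞, 31, 30, -∞]
  [46, ∞, 60, 69]
  [13, 67, ∞, 7]
  [59, 16, 87, ∞]
D(1):
  [∞, 31, 30, -∞]
  [46, ∞, 60, 69]
  [13, 67, ∞, 7]
  [59, 31, 87, ∞]
D(2):
  [∞, 31, 31, 31]
  [46, ∞, 60, 69]
  [46, 67, ∞, 67]
  [59, 31, 87, ∞]
D(3):
  [∞, 31, 31, 31]
  [46, ∞, 60, 69]
  [46, 67, ∞, 67]
  [59, 67, 87, ∞]
D(4):
  [∞, 31, 31, 31]
  [59, ∞, 69, 69]
  [59, 67, ∞, 67]
  [59, 67, 87, ∞]
Answer: C* = [[∞, 31, 31, 31], [59, ∞, 69, 69], [59, 67, ∞, 67], [59, 67, 87, ∞]]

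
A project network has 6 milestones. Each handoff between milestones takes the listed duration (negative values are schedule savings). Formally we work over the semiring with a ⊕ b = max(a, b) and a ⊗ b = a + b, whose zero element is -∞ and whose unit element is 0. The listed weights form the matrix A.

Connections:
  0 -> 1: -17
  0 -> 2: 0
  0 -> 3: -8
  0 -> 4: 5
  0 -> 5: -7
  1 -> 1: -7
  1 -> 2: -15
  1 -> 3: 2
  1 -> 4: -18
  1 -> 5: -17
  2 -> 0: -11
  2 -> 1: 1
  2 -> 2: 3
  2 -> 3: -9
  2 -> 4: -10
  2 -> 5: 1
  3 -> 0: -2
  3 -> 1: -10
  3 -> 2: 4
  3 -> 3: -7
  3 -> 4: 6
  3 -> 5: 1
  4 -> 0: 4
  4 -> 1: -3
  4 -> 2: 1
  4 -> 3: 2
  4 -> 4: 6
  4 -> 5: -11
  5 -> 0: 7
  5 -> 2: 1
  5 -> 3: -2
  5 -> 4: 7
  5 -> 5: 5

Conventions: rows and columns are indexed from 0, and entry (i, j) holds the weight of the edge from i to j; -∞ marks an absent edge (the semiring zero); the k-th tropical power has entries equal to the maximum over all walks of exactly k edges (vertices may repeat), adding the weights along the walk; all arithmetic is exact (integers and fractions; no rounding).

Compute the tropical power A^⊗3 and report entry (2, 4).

A^⊗2:
  [9, 2, 6, 7, 11, 1]
  [0, -8, 6, -5, 8, 3]
  [8, 4, 6, 3, 8, 6]
  [10, 5, 7, 8, 12, 6]
  [10, 3, 7, 8, 12, 3]
  [12, 4, 8, 9, 13, 10]
A^⊗3:
  [15, 8, 12, 13, 17, 8]
  [12, 7, 9, 10, 14, 8]
  [13, 7, 9, 10, 14, 11]
  [16, 9, 13, 14, 18, 11]
  [16, 9, 13, 14, 18, 9]
  [17, 10, 14, 15, 19, 15]
Key observation: the optimum is the walk 2->5->4->4, with weight 1 + 7 + 6 = 14.
Optimal value attained by: walk 2->5->4->4.
Answer: (A^⊗3)[2][4] = 14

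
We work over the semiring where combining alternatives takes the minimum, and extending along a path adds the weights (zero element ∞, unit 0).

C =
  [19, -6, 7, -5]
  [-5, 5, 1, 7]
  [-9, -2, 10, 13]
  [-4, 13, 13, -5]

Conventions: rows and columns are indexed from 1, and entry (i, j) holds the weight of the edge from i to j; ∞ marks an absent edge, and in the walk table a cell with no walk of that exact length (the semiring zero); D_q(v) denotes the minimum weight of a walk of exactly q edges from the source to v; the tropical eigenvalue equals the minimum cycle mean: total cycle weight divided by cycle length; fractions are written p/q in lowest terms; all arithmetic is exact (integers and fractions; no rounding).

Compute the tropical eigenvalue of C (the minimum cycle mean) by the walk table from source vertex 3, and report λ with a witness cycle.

q=0: [∞, ∞, 0, ∞]
q=1: [-9, -2, 10, 13]
q=2: [-7, -15, -2, -14]
q=3: [-20, -13, -14, -19]
q=4: [-23, -26, -13, -25]
Optimal cycle mean attained by: cycle 1->2->1, total (-6) + (-5), length 2.
Answer: λ = -11/2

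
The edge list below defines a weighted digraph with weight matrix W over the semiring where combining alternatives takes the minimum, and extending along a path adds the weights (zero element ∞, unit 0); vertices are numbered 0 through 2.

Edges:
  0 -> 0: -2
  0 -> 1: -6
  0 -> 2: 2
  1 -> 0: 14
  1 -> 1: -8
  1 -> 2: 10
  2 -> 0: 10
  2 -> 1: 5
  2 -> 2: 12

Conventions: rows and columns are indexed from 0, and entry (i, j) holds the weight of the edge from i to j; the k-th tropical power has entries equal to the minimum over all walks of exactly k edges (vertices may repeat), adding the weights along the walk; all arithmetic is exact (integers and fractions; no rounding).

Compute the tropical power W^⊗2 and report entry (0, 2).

W^⊗2:
  [-4, -14, 0]
  [6, -16, 2]
  [8, -3, 12]
Key observation: the optimum is the walk 0->0->2, with weight (-2) + 2 = 0.
Optimal value attained by: walk 0->0->2.
Answer: (W^⊗2)[0][2] = 0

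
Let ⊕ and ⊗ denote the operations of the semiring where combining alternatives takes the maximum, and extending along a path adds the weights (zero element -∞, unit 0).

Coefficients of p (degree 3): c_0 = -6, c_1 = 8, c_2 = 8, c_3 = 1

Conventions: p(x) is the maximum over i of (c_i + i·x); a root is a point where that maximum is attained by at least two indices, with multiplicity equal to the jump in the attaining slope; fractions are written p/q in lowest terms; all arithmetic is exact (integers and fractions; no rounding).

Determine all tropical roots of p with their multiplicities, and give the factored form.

hull edge (i=0, c=-6) to (i=1, c=8): slope 14, span 1
hull edge (i=1, c=8) to (i=2, c=8): slope 0, span 1
hull edge (i=2, c=8) to (i=3, c=1): slope -7, span 1
Factored form: p(x) = 1 ⊗ (x ⊕ (-14)) ⊗ (x ⊕ 0) ⊗ (x ⊕ 7)
Answer: roots = -14 (mult 1), 0 (mult 1), 7 (mult 1)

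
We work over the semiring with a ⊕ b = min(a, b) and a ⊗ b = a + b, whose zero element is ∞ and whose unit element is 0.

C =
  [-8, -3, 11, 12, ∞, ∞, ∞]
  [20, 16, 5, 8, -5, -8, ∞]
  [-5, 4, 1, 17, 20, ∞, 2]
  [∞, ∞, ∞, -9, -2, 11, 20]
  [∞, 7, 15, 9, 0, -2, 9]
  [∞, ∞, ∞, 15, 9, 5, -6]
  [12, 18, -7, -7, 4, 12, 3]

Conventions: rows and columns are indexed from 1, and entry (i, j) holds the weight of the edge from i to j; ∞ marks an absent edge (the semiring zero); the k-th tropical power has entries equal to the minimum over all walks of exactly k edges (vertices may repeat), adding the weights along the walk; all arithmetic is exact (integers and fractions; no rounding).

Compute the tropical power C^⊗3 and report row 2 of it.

C^⊗2:
  [-16, -11, 2, 3, -8, -11, 13]
  [0, 2, 6, -1, -5, -7, -14]
  [-13, -8, -5, -5, -1, -4, 3]
  [32, 5, 13, -18, -11, -4, 5]
  [10, 7, 2, 0, 0, -2, -8]
  [6, 12, -13, -13, -2, 6, -3]
  [-12, -3, -6, -16, -9, 2, -5]
C^⊗3:
  [-24, -19, -6, -6, -16, -19, -17]
  [-8, -3, -21, -21, -10, -7, -13]
  [-21, -16, -4, -14, -13, -16, -10]
  [8, -4, -2, -27, -20, -13, -10]
  [-3, 6, -15, -15, -4, -2, -8]
  [-18, -9, -12, -22, -15, -4, -11]
  [-20, -15, -12, -25, -18, -11, -4]
Answer: row 2 of C^⊗3 = [-8, -3, -21, -21, -10, -7, -13]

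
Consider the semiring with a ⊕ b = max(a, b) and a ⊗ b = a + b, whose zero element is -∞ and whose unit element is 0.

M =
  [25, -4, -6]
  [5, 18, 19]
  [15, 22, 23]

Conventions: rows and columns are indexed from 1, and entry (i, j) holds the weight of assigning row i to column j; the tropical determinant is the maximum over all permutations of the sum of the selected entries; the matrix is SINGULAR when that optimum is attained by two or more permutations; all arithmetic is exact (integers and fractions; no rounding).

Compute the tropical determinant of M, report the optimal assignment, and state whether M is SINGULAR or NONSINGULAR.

σ = (1, 2, 3): 25 + 18 + 23 = 66
σ = (1, 3, 2): 25 + 19 + 22 = 66
σ = (2, 1, 3): (-4) + 5 + 23 = 24
σ = (2, 3, 1): (-4) + 19 + 15 = 30
σ = (3, 1, 2): (-6) + 5 + 22 = 21
σ = (3, 2, 1): (-6) + 18 + 15 = 27
Optimal value attained by: σ = (1, 2, 3).
Answer: det⊕(M) = 66; verdict: SINGULAR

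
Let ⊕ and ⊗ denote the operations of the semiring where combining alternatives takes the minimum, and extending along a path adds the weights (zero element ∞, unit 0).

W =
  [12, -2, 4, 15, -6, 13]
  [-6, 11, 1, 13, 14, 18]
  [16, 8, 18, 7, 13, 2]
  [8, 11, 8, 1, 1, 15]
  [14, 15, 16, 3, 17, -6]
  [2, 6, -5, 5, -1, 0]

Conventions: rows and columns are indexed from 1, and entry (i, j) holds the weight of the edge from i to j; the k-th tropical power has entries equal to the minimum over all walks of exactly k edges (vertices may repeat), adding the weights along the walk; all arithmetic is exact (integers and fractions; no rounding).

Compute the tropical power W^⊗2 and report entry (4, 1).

W^⊗2:
  [-8, 9, -1, -3, 6, -12]
  [5, -8, -2, 8, -12, 3]
  [2, 8, -3, 7, 1, 2]
  [5, 6, 9, 2, 2, -5]
  [-4, 0, -11, -1, -7, -6]
  [0, 0, -5, 2, -4, -7]
Key observation: the optimum is the walk 4->2->1, with weight 11 + (-6) = 5.
Optimal value attained by: walk 4->2->1.
Answer: (W^⊗2)[4][1] = 5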